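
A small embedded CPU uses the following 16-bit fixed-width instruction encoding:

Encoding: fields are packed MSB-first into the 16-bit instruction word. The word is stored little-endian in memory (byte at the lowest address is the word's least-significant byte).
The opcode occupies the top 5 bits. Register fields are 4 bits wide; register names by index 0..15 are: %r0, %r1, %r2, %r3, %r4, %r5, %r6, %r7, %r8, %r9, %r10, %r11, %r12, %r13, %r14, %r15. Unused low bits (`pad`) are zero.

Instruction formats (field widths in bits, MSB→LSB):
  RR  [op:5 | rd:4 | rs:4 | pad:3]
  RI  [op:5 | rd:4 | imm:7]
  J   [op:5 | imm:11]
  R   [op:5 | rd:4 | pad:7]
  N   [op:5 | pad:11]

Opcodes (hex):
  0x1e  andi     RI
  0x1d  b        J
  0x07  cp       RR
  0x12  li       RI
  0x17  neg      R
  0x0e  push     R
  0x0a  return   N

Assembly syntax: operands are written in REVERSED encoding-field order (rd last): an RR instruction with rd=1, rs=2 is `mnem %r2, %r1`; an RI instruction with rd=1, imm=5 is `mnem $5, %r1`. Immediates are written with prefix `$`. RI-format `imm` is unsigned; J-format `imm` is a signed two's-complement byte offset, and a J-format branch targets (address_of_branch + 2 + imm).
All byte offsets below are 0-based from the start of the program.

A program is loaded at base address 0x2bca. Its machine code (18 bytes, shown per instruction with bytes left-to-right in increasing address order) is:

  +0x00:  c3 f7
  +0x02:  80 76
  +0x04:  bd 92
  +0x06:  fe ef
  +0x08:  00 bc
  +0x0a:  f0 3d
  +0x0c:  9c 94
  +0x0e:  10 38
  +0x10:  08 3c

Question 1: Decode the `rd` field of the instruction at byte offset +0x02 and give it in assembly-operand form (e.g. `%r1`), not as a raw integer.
%r13

@+02  little-endian(80 76) = 0x7680
  opcode bits[15:11]=0xe: push/R
  rd@[10:7]=0xd ⇒ %r13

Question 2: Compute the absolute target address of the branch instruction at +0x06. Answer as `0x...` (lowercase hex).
[06] fe ef → 0xeffe
  op=0xeffe>>11=0x1d ⇒ b (J)
  imm: (w>>0)&0x7ff=0x7fe (s11→-2) → $-2
  target = base 0x2bca + off 0x06 + 2 + imm -2 = 0x2bd0

0x2bd0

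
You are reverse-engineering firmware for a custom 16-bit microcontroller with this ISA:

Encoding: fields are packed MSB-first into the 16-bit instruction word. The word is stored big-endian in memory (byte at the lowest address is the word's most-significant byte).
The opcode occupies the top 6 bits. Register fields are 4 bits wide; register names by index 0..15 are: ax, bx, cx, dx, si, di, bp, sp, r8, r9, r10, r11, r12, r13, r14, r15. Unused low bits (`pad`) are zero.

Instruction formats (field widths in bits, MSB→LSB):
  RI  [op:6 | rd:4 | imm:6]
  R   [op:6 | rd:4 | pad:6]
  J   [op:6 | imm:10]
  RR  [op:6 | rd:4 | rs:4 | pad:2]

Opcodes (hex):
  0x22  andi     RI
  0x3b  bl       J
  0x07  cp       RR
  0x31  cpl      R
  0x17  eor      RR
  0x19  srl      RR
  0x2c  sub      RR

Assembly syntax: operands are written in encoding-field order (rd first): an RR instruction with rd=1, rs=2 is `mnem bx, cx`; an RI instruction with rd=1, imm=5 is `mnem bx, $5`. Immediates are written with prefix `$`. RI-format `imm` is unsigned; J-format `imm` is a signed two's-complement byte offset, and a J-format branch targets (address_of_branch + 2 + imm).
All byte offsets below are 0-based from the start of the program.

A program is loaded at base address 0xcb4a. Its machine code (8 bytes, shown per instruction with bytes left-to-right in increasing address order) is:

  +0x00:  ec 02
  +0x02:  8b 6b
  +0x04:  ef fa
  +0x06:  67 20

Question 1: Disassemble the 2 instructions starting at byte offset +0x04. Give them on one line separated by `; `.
off 0x04: read ef fa as big → 0xeffa
  opcode bits[15:10]=0x3b: bl/J
  imm@[9:0]=0x3fa (s10→-6) ⇒ $-6
off 0x06: read 67 20 as big → 0x6720
  opcode bits[15:10]=0x19: srl/RR
  rd@[9:6]=0xc ⇒ r12
  rs@[5:2]=0x8 ⇒ r8

bl $-6; srl r12, r8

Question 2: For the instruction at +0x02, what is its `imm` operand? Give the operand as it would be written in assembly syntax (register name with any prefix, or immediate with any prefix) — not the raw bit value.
$43

@+02  big-endian(8b 6b) = 0x8b6b
  opcode bits[15:10]=0x22: andi/RI
  rd@[9:6]=0xd ⇒ r13
  imm@[5:0]=0x2b ⇒ $43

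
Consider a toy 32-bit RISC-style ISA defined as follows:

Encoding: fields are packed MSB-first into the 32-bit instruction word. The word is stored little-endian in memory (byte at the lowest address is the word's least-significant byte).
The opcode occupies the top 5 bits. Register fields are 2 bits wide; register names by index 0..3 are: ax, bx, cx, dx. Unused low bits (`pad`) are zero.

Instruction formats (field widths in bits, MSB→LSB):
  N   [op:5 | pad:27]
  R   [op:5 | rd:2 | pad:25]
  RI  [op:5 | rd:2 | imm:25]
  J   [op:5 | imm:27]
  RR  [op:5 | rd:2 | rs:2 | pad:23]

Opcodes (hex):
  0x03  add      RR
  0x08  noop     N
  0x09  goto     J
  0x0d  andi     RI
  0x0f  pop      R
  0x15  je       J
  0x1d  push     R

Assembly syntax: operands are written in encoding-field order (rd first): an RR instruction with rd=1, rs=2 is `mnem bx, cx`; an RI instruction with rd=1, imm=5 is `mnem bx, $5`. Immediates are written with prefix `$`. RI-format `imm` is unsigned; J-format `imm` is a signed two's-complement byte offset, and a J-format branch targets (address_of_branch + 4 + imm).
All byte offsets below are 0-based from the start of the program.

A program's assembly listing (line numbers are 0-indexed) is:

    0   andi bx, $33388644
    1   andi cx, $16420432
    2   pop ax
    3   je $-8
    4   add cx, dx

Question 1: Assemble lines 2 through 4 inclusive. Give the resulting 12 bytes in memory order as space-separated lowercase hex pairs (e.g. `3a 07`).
line 2 (pop): pack op=0xf:5|rd=0:2|pad=0:25 = 0x78000000; little→ 00 00 00 78
line 3 (je): pack op=0x15:5|imm=-8:27 = 0xaffffff8; little→ f8 ff ff af
line 4 (add): pack op=0x3:5|rd=2:2|rs=3:2|pad=0:23 = 0x1d800000; little→ 00 00 80 1d

00 00 00 78 f8 ff ff af 00 00 80 1d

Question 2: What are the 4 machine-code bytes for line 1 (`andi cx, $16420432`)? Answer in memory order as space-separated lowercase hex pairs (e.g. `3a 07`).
50 8e fa 6c

line 1 (andi): pack op=0xd:5|rd=2:2|imm=16420432:25 = 0x6cfa8e50; little→ 50 8e fa 6c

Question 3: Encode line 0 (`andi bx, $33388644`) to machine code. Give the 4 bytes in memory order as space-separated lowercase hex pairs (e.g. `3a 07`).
64 78 fd 6b

0. andi fields op=0xd:5|rd=1:2|imm=33388644:25 → word 6bfd7864h → 64 78 fd 6b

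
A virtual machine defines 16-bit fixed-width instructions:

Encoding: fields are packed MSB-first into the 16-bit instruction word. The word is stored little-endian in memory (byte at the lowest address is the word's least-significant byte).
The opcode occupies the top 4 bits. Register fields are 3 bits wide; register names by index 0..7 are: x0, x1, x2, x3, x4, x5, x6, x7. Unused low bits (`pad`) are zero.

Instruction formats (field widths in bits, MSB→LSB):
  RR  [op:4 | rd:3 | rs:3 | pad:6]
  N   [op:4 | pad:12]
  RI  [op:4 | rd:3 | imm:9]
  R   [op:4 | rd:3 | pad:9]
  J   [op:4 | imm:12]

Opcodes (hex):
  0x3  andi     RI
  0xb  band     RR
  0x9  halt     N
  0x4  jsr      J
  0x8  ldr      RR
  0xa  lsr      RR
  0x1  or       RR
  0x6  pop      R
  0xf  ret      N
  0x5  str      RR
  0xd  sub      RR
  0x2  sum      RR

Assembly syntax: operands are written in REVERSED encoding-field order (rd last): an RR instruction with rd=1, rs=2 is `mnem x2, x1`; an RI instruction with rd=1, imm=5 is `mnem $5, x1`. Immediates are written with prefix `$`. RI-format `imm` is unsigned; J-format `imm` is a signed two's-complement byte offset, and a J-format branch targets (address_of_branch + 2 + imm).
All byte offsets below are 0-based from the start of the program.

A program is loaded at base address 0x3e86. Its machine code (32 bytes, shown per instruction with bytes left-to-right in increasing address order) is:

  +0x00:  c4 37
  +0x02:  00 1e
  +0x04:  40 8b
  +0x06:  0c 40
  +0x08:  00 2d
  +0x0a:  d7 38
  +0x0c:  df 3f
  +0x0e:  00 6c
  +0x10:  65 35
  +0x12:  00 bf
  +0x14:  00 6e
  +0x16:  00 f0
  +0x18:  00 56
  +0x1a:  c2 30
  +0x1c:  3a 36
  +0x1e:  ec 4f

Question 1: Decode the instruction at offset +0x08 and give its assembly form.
off 0x08: read 00 2d as little → 0x2d00
  op=0x2d00>>12=0x2 ⇒ sum (RR)
  rd: (w>>9)&0x7=0x6 → x6
  rs: (w>>6)&0x7=0x4 → x4

sum x4, x6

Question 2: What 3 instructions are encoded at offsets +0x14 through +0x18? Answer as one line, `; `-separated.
+0x14: 00 6e ⇒ word 0x6e00 (little)
  op=0x6e00>>12=0x6 ⇒ pop (R)
  [11:9] rd=7 = x7
+0x16: 00 f0 ⇒ word 0xf000 (little)
  op=0xf000>>12=0xf ⇒ ret (N)
+0x18: 00 56 ⇒ word 0x5600 (little)
  op=0x5600>>12=0x5 ⇒ str (RR)
  [11:9] rd=3 = x3
  [8:6] rs=0 = x0

pop x7; ret; str x0, x3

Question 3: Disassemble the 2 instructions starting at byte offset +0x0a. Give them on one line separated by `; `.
andi $215, x4; andi $479, x7

off 0x0a: read d7 38 as little → 0x38d7
  opcode bits[15:12]=0x3: andi/RI
  [11:9] rd=4 = x4
  [8:0] imm=215 = $215
off 0x0c: read df 3f as little → 0x3fdf
  opcode bits[15:12]=0x3: andi/RI
  [11:9] rd=7 = x7
  [8:0] imm=479 = $479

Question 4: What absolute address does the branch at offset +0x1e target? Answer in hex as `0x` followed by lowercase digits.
0x3e92

@+1e  little-endian(ec 4f) = 0x4fec
  top 4b → 0x4 → jsr [J]
  imm@[11:0]=0xfec (s12→-20) ⇒ $-20
  target = base 0x3e86 + off 0x1e + 2 + imm -20 = 0x3e92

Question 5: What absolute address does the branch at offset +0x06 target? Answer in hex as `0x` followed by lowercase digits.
0x3e9a

off 0x06: read 0c 40 as little → 0x400c
  op=0x400c>>12=0x4 ⇒ jsr (J)
  imm@[11:0]=0xc ⇒ $12
  target = base 0x3e86 + off 0x06 + 2 + imm 12 = 0x3e9a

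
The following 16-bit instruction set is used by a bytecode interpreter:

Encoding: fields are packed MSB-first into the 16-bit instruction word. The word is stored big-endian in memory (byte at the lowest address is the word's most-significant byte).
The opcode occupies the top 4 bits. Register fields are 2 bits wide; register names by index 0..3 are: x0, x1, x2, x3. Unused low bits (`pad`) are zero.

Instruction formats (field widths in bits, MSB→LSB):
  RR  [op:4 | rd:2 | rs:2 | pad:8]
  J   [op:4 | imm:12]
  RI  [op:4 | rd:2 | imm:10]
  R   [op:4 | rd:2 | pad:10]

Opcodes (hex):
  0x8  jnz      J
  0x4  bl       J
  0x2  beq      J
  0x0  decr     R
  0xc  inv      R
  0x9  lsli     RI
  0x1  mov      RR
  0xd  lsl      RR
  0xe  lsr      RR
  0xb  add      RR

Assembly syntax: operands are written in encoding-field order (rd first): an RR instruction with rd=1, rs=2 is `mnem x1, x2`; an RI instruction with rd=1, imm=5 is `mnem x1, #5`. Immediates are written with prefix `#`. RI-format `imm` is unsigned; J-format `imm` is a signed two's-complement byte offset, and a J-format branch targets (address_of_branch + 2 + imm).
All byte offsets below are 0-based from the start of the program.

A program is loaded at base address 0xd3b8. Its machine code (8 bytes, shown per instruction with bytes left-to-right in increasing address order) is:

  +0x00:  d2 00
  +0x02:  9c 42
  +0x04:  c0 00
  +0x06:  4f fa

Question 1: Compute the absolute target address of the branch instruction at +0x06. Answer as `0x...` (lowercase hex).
0xd3ba

+0x06: 4f fa ⇒ word 0x4ffa (big)
  opcode bits[15:12]=0x4: bl/J
  imm@[11:0]=0xffa (s12→-6) ⇒ #-6
  target = base 0xd3b8 + off 0x06 + 2 + imm -6 = 0xd3ba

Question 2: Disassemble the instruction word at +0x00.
lsl x0, x2

+0x00: d2 00 ⇒ word 0xd200 (big)
  op=0xd200>>12=0xd ⇒ lsl (RR)
  [11:10] rd=0 = x0
  [9:8] rs=2 = x2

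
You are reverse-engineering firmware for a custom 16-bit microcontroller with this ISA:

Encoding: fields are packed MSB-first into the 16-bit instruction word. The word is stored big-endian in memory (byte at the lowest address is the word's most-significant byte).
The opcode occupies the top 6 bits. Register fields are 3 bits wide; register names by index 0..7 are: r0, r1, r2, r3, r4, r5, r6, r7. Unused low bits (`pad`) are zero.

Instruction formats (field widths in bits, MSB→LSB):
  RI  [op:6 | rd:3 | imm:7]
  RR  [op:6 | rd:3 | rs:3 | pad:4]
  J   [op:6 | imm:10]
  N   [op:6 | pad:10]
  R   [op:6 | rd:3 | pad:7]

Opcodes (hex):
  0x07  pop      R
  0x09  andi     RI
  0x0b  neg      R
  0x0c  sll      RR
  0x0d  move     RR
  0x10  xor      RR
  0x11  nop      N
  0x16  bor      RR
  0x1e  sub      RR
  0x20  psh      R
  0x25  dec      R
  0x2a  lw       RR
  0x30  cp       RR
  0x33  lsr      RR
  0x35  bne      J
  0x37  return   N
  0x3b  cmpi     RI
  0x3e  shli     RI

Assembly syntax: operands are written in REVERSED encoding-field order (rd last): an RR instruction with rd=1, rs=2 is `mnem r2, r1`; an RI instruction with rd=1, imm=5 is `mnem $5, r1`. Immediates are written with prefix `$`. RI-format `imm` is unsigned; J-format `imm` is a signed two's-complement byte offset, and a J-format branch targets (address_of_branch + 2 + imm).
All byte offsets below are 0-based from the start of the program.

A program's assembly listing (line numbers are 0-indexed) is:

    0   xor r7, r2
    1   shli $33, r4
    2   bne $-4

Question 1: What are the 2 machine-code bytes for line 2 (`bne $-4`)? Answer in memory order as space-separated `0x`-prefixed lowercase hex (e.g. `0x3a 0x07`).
L2: bne op=0x35:6|imm=-4:10 ⇒ 0xd7fc ⇒ big d7 fc

0xd7 0xfc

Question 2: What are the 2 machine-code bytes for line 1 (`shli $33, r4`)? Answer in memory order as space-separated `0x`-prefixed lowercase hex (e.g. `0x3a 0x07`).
1. shli fields op=0x3e:6|rd=4:3|imm=33:7 → word fa21h → fa 21

0xfa 0x21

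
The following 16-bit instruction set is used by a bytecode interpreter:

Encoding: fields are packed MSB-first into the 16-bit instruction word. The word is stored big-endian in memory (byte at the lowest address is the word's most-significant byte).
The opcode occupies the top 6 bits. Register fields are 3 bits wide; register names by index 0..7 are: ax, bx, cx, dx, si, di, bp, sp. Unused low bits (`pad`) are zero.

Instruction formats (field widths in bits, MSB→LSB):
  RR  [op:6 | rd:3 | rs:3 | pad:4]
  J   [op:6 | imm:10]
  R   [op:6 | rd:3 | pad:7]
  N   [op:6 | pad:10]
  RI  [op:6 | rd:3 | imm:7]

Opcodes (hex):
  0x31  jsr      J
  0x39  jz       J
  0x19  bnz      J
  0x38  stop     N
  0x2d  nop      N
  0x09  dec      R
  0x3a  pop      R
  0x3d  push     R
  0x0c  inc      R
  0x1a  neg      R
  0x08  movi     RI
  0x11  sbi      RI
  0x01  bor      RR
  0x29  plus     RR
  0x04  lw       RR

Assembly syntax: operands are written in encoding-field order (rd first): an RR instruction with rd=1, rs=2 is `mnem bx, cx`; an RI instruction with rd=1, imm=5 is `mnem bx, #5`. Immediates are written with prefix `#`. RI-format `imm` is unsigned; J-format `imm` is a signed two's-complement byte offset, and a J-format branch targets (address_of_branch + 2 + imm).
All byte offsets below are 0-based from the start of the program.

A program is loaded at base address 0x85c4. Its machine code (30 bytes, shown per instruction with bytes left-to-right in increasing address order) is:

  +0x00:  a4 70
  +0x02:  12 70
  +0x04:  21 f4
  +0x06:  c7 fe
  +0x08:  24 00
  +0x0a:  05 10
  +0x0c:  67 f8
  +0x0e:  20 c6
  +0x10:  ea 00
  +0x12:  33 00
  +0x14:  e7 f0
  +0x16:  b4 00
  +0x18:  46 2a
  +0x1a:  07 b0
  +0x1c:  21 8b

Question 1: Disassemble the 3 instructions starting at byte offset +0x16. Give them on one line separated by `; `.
@+16  big-endian(b4 00) = 0xb400
  op=0xb400>>10=0x2d ⇒ nop (N)
@+18  big-endian(46 2a) = 0x462a
  op=0x462a>>10=0x11 ⇒ sbi (RI)
  rd: (w>>7)&0x7=0x4 → si
  imm: (w>>0)&0x7f=0x2a → #42
@+1a  big-endian(07 b0) = 0x07b0
  op=0x07b0>>10=0x1 ⇒ bor (RR)
  rd: (w>>7)&0x7=0x7 → sp
  rs: (w>>4)&0x7=0x3 → dx

nop; sbi si, #42; bor sp, dx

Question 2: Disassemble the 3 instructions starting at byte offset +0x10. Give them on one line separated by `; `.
pop si; inc bp; jz #-16

@+10  big-endian(ea 00) = 0xea00
  opcode bits[15:10]=0x3a: pop/R
  rd@[9:7]=0x4 ⇒ si
@+12  big-endian(33 00) = 0x3300
  opcode bits[15:10]=0xc: inc/R
  rd@[9:7]=0x6 ⇒ bp
@+14  big-endian(e7 f0) = 0xe7f0
  opcode bits[15:10]=0x39: jz/J
  imm@[9:0]=0x3f0 (s10→-16) ⇒ #-16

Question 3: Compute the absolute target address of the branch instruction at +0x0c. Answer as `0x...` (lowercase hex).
+0x0c: 67 f8 ⇒ word 0x67f8 (big)
  opcode bits[15:10]=0x19: bnz/J
  [9:0] imm=1016 (s10→-8) = #-8
  target = base 0x85c4 + off 0x0c + 2 + imm -8 = 0x85ca

0x85ca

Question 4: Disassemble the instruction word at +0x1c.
@+1c  big-endian(21 8b) = 0x218b
  op=0x218b>>10=0x8 ⇒ movi (RI)
  rd@[9:7]=0x3 ⇒ dx
  imm@[6:0]=0xb ⇒ #11

movi dx, #11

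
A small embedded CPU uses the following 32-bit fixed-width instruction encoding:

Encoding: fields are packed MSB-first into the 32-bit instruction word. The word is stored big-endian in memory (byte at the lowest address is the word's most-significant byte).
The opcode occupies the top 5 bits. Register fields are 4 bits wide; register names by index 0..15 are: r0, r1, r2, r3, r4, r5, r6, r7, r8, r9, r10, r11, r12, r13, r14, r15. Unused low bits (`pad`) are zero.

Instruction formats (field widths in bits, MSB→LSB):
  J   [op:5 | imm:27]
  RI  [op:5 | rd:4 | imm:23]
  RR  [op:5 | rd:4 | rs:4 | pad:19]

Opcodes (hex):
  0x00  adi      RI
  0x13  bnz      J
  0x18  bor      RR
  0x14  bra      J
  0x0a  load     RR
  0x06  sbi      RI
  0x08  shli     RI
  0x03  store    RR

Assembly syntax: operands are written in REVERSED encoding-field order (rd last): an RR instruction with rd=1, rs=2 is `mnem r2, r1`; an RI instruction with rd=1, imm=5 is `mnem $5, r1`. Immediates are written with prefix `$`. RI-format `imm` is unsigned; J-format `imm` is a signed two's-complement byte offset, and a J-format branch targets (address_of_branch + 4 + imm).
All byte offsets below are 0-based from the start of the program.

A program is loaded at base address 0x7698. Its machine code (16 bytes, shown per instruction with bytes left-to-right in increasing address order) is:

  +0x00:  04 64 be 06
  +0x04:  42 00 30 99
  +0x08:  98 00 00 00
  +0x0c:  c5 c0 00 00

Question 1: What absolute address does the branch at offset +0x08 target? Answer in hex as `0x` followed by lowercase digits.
@+08  big-endian(98 00 00 00) = 0x98000000
  top 5b → 0x13 → bnz [J]
  imm@[26:0]=0x0 ⇒ $0
  target = base 0x7698 + off 0x08 + 4 + imm 0 = 0x76a4

0x76a4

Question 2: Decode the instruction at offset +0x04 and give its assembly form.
off 0x04: read 42 00 30 99 as big → 0x42003099
  opcode bits[31:27]=0x8: shli/RI
  rd: (w>>23)&0xf=0x4 → r4
  imm: (w>>0)&0x7fffff=0x3099 → $12441

shli $12441, r4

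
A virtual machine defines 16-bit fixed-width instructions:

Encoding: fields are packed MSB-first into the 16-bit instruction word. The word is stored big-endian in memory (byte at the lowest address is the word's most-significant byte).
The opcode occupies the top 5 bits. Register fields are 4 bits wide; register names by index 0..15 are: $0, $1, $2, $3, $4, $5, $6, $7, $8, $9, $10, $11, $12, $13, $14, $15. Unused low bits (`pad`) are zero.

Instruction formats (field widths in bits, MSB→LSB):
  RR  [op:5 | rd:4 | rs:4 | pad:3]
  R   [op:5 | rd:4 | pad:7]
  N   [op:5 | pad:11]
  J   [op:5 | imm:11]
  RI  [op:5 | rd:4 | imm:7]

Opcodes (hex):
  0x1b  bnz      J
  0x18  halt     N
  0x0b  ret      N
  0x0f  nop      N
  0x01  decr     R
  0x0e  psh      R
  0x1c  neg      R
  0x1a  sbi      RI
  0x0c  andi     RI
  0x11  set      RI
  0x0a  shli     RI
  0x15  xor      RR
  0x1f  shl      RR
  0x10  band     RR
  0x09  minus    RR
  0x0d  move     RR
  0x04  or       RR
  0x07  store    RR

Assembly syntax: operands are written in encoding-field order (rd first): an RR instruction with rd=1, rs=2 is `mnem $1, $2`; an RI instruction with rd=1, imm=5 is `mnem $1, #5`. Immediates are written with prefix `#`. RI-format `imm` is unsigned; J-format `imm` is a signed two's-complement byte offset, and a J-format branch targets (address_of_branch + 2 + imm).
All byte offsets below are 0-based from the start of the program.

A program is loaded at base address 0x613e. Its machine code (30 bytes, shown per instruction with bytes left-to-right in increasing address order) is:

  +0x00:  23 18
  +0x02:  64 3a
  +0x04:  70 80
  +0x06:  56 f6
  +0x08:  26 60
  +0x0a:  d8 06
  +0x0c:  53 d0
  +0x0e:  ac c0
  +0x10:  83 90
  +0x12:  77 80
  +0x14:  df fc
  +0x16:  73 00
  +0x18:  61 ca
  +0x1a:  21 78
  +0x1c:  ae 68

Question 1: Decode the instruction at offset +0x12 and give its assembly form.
@+12  big-endian(77 80) = 0x7780
  top 5b → 0xe → psh [R]
  rd@[10:7]=0xf ⇒ $15

psh $15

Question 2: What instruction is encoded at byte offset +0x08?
@+08  big-endian(26 60) = 0x2660
  op=0x2660>>11=0x4 ⇒ or (RR)
  rd: (w>>7)&0xf=0xc → $12
  rs: (w>>3)&0xf=0xc → $12

or $12, $12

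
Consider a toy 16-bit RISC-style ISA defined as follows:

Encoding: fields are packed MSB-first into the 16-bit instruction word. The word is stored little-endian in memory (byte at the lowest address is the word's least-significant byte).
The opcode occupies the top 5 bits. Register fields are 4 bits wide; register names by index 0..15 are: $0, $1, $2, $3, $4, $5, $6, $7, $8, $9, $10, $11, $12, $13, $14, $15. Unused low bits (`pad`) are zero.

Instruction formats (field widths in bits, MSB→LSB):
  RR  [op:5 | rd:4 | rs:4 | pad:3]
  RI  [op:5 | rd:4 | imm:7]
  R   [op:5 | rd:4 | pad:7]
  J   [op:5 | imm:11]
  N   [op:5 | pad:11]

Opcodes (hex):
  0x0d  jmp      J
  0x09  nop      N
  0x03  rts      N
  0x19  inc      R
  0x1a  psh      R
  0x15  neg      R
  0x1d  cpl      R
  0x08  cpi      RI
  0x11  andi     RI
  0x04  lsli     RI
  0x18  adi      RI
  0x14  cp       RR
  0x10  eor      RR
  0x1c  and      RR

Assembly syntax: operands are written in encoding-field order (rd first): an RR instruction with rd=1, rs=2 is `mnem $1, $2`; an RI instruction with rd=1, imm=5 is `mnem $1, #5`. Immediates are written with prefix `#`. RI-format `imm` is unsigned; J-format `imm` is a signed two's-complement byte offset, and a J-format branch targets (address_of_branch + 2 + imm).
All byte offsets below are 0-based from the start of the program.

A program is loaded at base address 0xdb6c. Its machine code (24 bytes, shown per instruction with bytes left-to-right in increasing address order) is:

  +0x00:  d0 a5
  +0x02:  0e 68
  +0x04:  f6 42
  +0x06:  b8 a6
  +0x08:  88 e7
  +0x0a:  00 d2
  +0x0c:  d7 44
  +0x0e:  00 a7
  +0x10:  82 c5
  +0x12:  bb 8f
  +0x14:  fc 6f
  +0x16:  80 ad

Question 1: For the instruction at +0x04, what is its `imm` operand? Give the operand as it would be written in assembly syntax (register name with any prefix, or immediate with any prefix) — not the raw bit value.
#118

+0x04: f6 42 ⇒ word 0x42f6 (little)
  top 5b → 0x8 → cpi [RI]
  rd: (w>>7)&0xf=0x5 → $5
  imm: (w>>0)&0x7f=0x76 → #118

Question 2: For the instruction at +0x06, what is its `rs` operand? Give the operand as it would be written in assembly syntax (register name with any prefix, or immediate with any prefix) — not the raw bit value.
$7

off 0x06: read b8 a6 as little → 0xa6b8
  op=0xa6b8>>11=0x14 ⇒ cp (RR)
  rd@[10:7]=0xd ⇒ $13
  rs@[6:3]=0x7 ⇒ $7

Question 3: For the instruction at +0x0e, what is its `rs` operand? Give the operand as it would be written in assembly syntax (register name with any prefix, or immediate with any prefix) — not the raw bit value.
[0e] 00 a7 → 0xa700
  opcode bits[15:11]=0x14: cp/RR
  rd@[10:7]=0xe ⇒ $14
  rs@[6:3]=0x0 ⇒ $0

$0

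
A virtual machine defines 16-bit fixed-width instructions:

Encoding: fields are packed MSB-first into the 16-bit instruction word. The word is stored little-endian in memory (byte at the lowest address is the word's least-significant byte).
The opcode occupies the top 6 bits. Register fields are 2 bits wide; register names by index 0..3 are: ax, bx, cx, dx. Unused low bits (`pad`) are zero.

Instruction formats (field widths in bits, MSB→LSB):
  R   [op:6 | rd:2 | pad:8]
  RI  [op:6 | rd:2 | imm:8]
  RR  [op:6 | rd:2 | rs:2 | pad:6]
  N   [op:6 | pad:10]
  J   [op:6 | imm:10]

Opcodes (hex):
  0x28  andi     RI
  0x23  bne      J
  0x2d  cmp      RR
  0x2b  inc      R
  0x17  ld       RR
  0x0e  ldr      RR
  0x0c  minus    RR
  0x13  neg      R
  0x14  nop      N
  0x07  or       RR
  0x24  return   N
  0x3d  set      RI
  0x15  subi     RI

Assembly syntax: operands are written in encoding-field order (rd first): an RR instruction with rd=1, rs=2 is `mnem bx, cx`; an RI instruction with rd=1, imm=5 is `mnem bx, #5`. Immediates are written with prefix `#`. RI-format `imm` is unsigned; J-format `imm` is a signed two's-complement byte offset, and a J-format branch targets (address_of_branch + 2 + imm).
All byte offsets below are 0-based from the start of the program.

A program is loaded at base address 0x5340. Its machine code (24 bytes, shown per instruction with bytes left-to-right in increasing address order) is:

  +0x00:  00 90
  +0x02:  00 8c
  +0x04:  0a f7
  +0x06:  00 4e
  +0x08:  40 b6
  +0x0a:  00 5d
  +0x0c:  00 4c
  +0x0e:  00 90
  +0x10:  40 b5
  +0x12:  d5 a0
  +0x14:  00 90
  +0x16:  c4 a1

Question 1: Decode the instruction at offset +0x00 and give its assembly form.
return

off 0x00: read 00 90 as little → 0x9000
  top 6b → 0x24 → return [N]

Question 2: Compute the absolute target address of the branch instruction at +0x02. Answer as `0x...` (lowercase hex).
off 0x02: read 00 8c as little → 0x8c00
  top 6b → 0x23 → bne [J]
  imm@[9:0]=0x0 ⇒ #0
  target = base 0x5340 + off 0x02 + 2 + imm 0 = 0x5344

0x5344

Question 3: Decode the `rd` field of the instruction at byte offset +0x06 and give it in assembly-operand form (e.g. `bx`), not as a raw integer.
cx

[06] 00 4e → 0x4e00
  op=0x4e00>>10=0x13 ⇒ neg (R)
  rd@[9:8]=0x2 ⇒ cx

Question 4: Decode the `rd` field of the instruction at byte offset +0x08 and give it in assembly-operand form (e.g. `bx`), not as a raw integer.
cx

[08] 40 b6 → 0xb640
  top 6b → 0x2d → cmp [RR]
  [9:8] rd=2 = cx
  [7:6] rs=1 = bx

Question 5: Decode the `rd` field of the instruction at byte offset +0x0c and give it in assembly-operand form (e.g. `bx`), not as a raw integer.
[0c] 00 4c → 0x4c00
  opcode bits[15:10]=0x13: neg/R
  [9:8] rd=0 = ax

ax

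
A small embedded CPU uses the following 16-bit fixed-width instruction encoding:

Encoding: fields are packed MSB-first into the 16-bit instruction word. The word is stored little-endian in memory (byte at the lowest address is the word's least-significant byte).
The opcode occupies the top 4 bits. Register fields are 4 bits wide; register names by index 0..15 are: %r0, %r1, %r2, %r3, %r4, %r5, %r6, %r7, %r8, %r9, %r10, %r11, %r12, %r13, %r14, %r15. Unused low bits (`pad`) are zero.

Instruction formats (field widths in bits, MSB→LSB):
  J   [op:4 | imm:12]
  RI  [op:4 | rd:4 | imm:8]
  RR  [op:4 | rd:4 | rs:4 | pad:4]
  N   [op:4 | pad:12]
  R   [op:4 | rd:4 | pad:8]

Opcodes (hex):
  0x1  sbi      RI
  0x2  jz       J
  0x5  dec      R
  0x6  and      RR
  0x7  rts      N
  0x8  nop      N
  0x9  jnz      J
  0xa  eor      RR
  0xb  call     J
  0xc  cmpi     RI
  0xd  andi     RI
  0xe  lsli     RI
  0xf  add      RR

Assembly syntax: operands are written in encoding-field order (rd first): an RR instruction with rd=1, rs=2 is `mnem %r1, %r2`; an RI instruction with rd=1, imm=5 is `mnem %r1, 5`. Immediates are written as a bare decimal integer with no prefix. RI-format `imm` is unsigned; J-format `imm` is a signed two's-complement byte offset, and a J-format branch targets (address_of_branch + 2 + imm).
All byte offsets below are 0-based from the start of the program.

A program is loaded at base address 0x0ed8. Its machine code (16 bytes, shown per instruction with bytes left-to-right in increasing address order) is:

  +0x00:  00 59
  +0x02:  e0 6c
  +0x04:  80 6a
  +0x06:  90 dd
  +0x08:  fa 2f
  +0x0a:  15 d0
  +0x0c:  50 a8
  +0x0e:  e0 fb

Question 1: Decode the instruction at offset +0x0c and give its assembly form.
eor %r8, %r5

@+0c  little-endian(50 a8) = 0xa850
  opcode bits[15:12]=0xa: eor/RR
  rd@[11:8]=0x8 ⇒ %r8
  rs@[7:4]=0x5 ⇒ %r5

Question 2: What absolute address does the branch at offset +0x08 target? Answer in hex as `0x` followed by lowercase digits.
0x0edc

@+08  little-endian(fa 2f) = 0x2ffa
  top 4b → 0x2 → jz [J]
  imm: (w>>0)&0xfff=0xffa (s12→-6) → -6
  target = base 0x0ed8 + off 0x08 + 2 + imm -6 = 0x0edc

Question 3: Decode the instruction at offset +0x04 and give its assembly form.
and %r10, %r8

+0x04: 80 6a ⇒ word 0x6a80 (little)
  top 4b → 0x6 → and [RR]
  rd: (w>>8)&0xf=0xa → %r10
  rs: (w>>4)&0xf=0x8 → %r8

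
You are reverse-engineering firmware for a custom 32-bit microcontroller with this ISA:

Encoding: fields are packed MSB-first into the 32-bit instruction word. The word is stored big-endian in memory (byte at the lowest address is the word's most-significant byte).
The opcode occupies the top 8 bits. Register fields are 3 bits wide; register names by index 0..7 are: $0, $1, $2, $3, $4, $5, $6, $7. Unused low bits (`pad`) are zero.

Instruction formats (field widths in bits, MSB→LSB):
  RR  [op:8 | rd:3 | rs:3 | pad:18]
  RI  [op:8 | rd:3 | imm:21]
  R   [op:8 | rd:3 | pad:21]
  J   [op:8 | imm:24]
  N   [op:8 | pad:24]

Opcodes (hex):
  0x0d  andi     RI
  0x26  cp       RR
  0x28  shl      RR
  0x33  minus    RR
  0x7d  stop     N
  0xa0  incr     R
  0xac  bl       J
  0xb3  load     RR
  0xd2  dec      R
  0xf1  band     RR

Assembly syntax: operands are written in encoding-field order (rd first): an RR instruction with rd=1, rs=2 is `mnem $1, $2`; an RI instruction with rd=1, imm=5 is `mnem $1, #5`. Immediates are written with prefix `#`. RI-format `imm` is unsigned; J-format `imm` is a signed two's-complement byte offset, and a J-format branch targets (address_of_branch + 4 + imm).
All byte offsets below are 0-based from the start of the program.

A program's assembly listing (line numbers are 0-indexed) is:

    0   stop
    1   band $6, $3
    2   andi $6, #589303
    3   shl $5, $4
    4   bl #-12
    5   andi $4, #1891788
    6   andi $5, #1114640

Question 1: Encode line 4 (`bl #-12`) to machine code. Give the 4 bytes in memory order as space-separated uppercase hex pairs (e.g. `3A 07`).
AC FF FF F4

line 4 (bl): pack op=0xac:8|imm=-12:24 = 0xacfffff4; big→ ac ff ff f4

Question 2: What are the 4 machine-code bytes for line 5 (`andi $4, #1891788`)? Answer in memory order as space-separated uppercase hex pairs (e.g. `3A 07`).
line 5 (andi): pack op=0xd:8|rd=4:3|imm=1891788:21 = 0x0d9cddcc; big→ 0d 9c dd cc

0D 9C DD CC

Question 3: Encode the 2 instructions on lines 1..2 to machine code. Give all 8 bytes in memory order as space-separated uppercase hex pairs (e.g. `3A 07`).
1. band fields op=0xf1:8|rd=6:3|rs=3:3|pad=0:18 → word f1cc0000h → f1 cc 00 00
2. andi fields op=0xd:8|rd=6:3|imm=589303:21 → word 0dc8fdf7h → 0d c8 fd f7

F1 CC 00 00 0D C8 FD F7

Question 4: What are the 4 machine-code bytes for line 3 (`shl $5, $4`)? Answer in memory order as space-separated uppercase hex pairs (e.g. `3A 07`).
line 3 (shl): pack op=0x28:8|rd=5:3|rs=4:3|pad=0:18 = 0x28b00000; big→ 28 b0 00 00

28 B0 00 00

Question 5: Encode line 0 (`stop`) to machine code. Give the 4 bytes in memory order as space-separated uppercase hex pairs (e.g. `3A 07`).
7D 00 00 00

L0: stop op=0x7d:8|pad=0:24 ⇒ 0x7d000000 ⇒ big 7d 00 00 00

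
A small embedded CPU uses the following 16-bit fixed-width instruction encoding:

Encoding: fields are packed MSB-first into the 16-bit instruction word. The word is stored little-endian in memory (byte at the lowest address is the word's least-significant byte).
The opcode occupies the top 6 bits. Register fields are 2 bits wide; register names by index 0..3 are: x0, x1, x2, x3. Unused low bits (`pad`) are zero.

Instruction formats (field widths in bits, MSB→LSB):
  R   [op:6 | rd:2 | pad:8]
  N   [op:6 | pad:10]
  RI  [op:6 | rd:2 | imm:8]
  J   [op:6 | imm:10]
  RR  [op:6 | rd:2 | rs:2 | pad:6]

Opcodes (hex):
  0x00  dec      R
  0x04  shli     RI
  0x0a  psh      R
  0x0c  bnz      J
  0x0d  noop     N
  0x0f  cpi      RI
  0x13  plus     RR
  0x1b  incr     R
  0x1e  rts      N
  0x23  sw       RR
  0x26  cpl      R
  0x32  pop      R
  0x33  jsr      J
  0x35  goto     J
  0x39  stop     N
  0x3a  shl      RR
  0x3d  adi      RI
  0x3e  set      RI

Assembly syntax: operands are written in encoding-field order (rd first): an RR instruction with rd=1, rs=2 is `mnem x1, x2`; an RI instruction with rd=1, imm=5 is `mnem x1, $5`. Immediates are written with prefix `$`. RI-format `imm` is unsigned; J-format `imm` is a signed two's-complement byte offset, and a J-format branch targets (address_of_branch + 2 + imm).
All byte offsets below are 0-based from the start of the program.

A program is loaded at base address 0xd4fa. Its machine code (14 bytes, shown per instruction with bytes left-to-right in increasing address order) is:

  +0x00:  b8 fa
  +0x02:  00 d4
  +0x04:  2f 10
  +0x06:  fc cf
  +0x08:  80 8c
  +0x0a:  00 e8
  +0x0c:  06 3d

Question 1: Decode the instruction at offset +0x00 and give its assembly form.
+0x00: b8 fa ⇒ word 0xfab8 (little)
  opcode bits[15:10]=0x3e: set/RI
  rd@[9:8]=0x2 ⇒ x2
  imm@[7:0]=0xb8 ⇒ $184

set x2, $184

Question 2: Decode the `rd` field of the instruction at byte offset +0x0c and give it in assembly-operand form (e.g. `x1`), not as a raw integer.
x1

@+0c  little-endian(06 3d) = 0x3d06
  op=0x3d06>>10=0xf ⇒ cpi (RI)
  [9:8] rd=1 = x1
  [7:0] imm=6 = $6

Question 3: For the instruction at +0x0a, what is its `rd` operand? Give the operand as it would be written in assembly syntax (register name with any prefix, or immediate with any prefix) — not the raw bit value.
[0a] 00 e8 → 0xe800
  op=0xe800>>10=0x3a ⇒ shl (RR)
  [9:8] rd=0 = x0
  [7:6] rs=0 = x0

x0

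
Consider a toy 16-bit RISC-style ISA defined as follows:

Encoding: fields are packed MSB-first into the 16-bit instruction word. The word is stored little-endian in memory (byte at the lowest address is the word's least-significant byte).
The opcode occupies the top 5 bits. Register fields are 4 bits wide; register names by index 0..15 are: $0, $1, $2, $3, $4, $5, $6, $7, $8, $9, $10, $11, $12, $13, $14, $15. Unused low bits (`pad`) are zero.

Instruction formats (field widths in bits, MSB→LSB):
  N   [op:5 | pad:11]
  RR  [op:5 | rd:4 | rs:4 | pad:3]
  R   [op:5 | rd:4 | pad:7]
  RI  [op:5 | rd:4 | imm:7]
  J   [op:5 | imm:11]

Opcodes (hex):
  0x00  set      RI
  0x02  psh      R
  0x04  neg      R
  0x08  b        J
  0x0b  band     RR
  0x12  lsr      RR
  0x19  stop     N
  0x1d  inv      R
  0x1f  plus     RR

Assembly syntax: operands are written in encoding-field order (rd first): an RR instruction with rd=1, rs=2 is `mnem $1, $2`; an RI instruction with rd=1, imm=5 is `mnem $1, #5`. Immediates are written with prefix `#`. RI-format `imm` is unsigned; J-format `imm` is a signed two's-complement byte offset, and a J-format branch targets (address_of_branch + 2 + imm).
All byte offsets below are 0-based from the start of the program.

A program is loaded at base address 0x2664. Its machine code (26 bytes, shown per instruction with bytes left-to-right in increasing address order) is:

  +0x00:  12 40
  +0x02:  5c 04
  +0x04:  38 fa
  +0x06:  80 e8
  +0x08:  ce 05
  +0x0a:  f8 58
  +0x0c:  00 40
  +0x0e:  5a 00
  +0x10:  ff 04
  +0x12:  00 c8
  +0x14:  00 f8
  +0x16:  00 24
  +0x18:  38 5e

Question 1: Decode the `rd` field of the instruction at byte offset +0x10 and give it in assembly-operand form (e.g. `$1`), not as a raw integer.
$9

+0x10: ff 04 ⇒ word 0x04ff (little)
  opcode bits[15:11]=0x0: set/RI
  rd: (w>>7)&0xf=0x9 → $9
  imm: (w>>0)&0x7f=0x7f → #127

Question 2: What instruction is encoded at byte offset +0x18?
band $12, $7

+0x18: 38 5e ⇒ word 0x5e38 (little)
  opcode bits[15:11]=0xb: band/RR
  rd@[10:7]=0xc ⇒ $12
  rs@[6:3]=0x7 ⇒ $7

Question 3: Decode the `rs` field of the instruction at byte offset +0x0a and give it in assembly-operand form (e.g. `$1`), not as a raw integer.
$15

off 0x0a: read f8 58 as little → 0x58f8
  top 5b → 0xb → band [RR]
  [10:7] rd=1 = $1
  [6:3] rs=15 = $15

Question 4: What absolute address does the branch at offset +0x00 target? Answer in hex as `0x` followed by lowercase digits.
off 0x00: read 12 40 as little → 0x4012
  op=0x4012>>11=0x8 ⇒ b (J)
  [10:0] imm=18 = #18
  target = base 0x2664 + off 0x00 + 2 + imm 18 = 0x2678

0x2678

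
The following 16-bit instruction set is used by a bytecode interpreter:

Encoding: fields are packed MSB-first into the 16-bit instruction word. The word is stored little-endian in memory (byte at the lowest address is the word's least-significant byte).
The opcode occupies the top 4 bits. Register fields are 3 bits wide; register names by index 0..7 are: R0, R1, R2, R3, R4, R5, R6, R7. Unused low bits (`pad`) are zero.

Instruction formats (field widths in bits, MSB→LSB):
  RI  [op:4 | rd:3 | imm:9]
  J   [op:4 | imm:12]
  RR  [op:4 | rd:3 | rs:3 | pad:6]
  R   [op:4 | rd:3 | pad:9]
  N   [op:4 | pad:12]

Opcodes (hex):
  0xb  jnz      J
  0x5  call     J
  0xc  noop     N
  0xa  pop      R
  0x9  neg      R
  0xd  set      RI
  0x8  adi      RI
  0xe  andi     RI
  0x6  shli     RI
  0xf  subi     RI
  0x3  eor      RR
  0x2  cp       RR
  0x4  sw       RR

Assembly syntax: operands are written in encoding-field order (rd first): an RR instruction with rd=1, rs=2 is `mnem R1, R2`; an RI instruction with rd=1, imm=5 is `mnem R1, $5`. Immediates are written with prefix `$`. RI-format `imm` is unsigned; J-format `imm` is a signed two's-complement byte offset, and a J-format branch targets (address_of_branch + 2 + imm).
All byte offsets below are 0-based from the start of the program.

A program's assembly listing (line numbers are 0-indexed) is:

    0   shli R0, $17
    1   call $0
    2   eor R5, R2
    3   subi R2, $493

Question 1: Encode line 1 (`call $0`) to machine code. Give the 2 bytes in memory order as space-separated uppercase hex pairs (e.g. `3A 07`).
00 50

L1: call op=0x5:4|imm=0:12 ⇒ 0x5000 ⇒ little 00 50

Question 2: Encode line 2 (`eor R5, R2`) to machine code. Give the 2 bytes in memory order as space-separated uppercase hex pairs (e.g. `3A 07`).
80 3A

line 2 (eor): pack op=0x3:4|rd=5:3|rs=2:3|pad=0:6 = 0x3a80; little→ 80 3a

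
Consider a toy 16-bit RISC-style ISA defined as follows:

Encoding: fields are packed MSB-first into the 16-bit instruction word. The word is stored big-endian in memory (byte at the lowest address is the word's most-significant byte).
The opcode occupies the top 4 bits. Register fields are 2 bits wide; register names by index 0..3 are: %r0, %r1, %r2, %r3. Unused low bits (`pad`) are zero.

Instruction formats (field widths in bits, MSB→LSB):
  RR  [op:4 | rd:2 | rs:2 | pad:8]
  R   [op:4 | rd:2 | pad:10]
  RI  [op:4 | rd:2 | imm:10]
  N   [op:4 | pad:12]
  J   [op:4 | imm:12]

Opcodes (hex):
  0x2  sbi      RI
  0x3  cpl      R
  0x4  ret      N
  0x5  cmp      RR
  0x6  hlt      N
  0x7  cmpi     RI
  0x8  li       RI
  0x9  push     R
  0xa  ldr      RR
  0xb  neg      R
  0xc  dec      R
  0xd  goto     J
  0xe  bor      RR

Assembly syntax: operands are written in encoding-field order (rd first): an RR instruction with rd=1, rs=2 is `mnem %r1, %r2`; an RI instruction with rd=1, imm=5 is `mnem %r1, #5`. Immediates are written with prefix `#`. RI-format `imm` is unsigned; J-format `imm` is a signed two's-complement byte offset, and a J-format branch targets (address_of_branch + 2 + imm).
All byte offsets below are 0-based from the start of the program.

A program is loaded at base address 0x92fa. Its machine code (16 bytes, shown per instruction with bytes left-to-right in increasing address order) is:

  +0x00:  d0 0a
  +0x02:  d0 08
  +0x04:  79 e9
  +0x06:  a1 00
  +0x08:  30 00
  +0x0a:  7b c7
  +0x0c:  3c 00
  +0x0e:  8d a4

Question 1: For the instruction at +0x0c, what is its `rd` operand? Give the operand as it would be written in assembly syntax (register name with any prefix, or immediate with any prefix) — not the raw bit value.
off 0x0c: read 3c 00 as big → 0x3c00
  top 4b → 0x3 → cpl [R]
  [11:10] rd=3 = %r3

%r3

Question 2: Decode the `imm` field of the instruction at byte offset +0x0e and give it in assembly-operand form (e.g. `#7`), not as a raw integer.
#420

off 0x0e: read 8d a4 as big → 0x8da4
  top 4b → 0x8 → li [RI]
  rd: (w>>10)&0x3=0x3 → %r3
  imm: (w>>0)&0x3ff=0x1a4 → #420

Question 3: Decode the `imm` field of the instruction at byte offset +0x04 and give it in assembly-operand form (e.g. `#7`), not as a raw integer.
#489

@+04  big-endian(79 e9) = 0x79e9
  top 4b → 0x7 → cmpi [RI]
  rd: (w>>10)&0x3=0x2 → %r2
  imm: (w>>0)&0x3ff=0x1e9 → #489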